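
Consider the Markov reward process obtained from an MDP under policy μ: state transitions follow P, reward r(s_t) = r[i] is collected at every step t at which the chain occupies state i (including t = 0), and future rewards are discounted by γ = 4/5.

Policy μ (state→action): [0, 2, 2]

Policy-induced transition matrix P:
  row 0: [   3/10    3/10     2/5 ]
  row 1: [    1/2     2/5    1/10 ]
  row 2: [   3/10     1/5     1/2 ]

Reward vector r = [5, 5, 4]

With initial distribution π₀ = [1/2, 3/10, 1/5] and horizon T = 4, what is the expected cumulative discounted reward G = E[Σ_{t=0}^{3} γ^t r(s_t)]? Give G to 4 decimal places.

G = 13.9020

t=0: π = [0.5000, 0.3000, 0.2000], E[r] = 4.8000, γ^t·E[r] = 4.800000, running G = 4.800000
t=1: π = [0.3600, 0.3100, 0.3300], E[r] = 4.6700, γ^t·E[r] = 3.736000, running G = 8.536000
t=2: π = [0.3620, 0.2980, 0.3400], E[r] = 4.6600, γ^t·E[r] = 2.982400, running G = 11.518400
t=3: π = [0.3596, 0.2958, 0.3446], E[r] = 4.6554, γ^t·E[r] = 2.383565, running G = 13.901965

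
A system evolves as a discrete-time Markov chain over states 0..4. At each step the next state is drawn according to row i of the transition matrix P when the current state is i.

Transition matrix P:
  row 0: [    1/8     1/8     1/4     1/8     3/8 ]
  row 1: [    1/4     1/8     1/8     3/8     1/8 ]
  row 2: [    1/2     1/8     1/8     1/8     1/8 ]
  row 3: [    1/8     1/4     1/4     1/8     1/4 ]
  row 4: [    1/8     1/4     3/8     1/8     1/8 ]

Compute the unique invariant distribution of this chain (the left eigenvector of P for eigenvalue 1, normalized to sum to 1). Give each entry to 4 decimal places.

Balance equations π_j = Σ_i π_i·P[i][j]:
  π_0 = 1/8·π_0 + 1/4·π_1 + 1/2·π_2 + 1/8·π_3 + 1/8·π_4
  π_1 = 1/8·π_0 + 1/8·π_1 + 1/8·π_2 + 1/4·π_3 + 1/4·π_4
  π_2 = 1/4·π_0 + 1/8·π_1 + 1/8·π_2 + 1/4·π_3 + 3/8·π_4
  π_3 = 1/8·π_0 + 3/8·π_1 + 1/8·π_2 + 1/8·π_3 + 1/8·π_4
  normalize: π_0 + π_1 + π_2 + π_3 + π_4 = 1
Solving the linear system gives exactly π = [52/225, 1003/5850, 1321/5850, 491/2925, 596/2925].

π = [0.2311, 0.1715, 0.2258, 0.1679, 0.2038]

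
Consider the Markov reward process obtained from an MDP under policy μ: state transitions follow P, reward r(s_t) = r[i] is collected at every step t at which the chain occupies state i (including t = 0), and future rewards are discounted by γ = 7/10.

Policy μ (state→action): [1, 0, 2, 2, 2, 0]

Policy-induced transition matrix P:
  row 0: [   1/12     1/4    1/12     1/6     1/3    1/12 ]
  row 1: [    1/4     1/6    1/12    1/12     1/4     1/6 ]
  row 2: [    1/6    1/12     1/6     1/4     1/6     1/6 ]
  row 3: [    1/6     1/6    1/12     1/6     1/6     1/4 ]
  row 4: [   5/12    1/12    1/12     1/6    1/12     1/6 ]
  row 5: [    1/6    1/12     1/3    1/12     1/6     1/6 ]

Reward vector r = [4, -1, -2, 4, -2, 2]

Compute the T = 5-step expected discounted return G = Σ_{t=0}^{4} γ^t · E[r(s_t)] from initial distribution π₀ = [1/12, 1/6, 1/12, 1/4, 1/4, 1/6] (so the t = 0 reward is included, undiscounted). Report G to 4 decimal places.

G = 2.6458

t=0: π = [0.0833, 0.1667, 0.0833, 0.2500, 0.2500, 0.1667], E[r] = 0.8333, γ^t·E[r] = 0.833333, running G = 0.833333
t=1: π = [0.2361, 0.1319, 0.1319, 0.1458, 0.1736, 0.1806], E[r] = 1.1458, γ^t·E[r] = 0.802083, running G = 1.635417
t=2: π = [0.2014, 0.1458, 0.1395, 0.1516, 0.2025, 0.1591], E[r] = 0.9005, γ^t·E[r] = 0.441227, running G = 2.076644
t=3: π = [0.2127, 0.1417, 0.1347, 0.1529, 0.1955, 0.1625], E[r] = 0.9851, γ^t·E[r] = 0.337872, running G = 2.414516
t=4: π = [0.2096, 0.1433, 0.1352, 0.1525, 0.1976, 0.1617], E[r] = 0.9631, γ^t·E[r] = 0.231238, running G = 2.645754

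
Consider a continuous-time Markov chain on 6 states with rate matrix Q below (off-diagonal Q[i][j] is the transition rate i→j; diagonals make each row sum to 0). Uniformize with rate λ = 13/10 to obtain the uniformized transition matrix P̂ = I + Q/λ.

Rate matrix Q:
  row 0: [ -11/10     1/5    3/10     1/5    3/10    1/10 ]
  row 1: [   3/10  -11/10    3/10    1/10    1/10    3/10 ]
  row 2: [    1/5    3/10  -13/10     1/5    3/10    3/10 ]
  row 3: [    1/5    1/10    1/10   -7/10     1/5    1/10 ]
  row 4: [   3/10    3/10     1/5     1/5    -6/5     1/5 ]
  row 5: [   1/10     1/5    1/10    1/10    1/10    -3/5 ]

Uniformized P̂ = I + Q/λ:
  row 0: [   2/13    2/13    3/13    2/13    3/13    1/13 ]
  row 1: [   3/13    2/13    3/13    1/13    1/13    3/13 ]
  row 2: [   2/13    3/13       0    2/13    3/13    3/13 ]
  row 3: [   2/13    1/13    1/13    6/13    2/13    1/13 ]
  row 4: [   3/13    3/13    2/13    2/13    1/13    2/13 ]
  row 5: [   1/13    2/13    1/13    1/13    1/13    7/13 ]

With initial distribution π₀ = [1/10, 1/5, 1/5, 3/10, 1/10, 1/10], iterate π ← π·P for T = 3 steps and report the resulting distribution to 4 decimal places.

π = [0.1597, 0.1593, 0.1267, 0.1853, 0.1368, 0.2323]

t=0: π = [0.1000, 0.2000, 0.2000, 0.3000, 0.1000, 0.1000]
t=1: π = [0.1692, 0.1538, 0.1154, 0.2231, 0.1462, 0.1923]
t=2: π = [0.1621, 0.1568, 0.1290, 0.1959, 0.1379, 0.2183]
t=3: π = [0.1597, 0.1593, 0.1267, 0.1853, 0.1368, 0.2323]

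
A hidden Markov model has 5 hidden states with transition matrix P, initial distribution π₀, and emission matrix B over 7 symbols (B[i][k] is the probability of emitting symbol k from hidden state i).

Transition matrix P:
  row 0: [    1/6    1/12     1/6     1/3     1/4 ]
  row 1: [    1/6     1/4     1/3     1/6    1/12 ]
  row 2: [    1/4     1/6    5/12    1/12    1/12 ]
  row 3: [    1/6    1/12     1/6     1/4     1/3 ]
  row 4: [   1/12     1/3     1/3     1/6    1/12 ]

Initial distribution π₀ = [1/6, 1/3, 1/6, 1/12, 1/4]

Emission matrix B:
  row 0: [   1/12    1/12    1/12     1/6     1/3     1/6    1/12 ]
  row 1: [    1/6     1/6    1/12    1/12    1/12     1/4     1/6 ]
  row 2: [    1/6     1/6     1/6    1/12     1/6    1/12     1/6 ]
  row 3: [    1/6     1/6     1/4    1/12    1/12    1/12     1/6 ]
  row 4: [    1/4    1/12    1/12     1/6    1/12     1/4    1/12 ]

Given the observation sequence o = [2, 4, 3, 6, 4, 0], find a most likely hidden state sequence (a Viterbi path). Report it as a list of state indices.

t=0: δ = [1.389e-02, 2.778e-02, 2.778e-02, 2.083e-02, 2.083e-02]  (obs o_0=2)
t=1: δ = [2.315e-03, 5.787e-04, 1.929e-03, 4.340e-04, 5.787e-04]  ψ = [2, 1, 2, 3, 3]  (obs o_1=4)
t=2: δ = [8.038e-05, 2.679e-05, 6.698e-05, 6.430e-05, 9.645e-05]  ψ = [2, 2, 2, 0, 0]  (obs o_2=3)
t=3: δ = [1.395e-06, 5.358e-06, 5.358e-06, 4.465e-06, 1.786e-06]  ψ = [2, 4, 4, 0, 3]  (obs o_3=6)
t=4: δ = [4.465e-07, 1.116e-07, 3.721e-07, 9.303e-08, 1.240e-07]  ψ = [2, 1, 2, 3, 3]  (obs o_4=4)
t=5: δ = [7.752e-09, 1.034e-08, 2.584e-08, 2.481e-08, 2.791e-08]  ψ = [2, 2, 2, 0, 0]  (obs o_5=0)
backtrack: best end state = 4; path = [2, 0, 4, 2, 0, 4]

path = [2, 0, 4, 2, 0, 4]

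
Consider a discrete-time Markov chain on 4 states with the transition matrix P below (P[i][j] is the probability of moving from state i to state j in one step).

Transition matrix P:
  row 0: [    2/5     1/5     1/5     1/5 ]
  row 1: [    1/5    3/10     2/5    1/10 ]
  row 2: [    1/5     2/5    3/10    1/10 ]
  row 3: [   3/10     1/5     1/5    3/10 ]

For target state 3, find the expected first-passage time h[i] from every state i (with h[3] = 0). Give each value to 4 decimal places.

h = [7.0000, 8.0000, 8.0000, 0.0000]

First-step conditioning: h[3] = 0; for i ≠ 3, h[i] = 1 + Σ_k P[i][k]·h[k].
  h[0] = 1 + 2/5·h[0] + 1/5·h[1] + 1/5·h[2]
  h[1] = 1 + 1/5·h[0] + 3/10·h[1] + 2/5·h[2]
  h[2] = 1 + 1/5·h[0] + 2/5·h[1] + 3/10·h[2]
Solving the 3×3 linear system over states ≠ 3 gives exactly h = [7, 8, 8, 0] (h[3] = 0 is the target).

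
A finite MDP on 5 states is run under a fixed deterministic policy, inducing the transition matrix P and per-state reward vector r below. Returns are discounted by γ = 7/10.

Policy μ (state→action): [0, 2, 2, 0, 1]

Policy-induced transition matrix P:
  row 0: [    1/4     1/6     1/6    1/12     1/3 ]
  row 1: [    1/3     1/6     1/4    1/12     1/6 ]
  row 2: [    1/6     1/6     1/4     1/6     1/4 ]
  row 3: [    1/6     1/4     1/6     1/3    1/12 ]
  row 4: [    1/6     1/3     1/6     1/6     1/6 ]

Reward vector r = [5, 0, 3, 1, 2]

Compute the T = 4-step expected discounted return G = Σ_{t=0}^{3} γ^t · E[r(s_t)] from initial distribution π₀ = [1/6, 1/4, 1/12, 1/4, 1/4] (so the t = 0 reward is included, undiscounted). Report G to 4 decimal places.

G = 5.2979

t=0: π = [0.1667, 0.2500, 0.0833, 0.2500, 0.2500], E[r] = 1.8333, γ^t·E[r] = 1.833333, running G = 1.833333
t=1: π = [0.2222, 0.2292, 0.1944, 0.1736, 0.1806], E[r] = 2.2292, γ^t·E[r] = 1.560417, running G = 3.393750
t=2: π = [0.2234, 0.2112, 0.2020, 0.1580, 0.2054], E[r] = 2.2917, γ^t·E[r] = 1.122917, running G = 4.516667
t=3: π = [0.2205, 0.2141, 0.2011, 0.1568, 0.2076], E[r] = 2.2776, γ^t·E[r] = 0.781228, running G = 5.297895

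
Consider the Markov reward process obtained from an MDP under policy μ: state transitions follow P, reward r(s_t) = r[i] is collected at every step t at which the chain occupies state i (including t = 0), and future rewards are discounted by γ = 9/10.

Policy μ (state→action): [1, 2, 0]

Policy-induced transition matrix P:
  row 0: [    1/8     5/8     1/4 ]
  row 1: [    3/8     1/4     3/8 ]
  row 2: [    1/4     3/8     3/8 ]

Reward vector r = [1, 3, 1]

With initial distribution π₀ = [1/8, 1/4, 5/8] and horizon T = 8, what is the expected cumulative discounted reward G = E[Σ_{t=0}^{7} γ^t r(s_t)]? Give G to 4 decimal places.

G = 9.8515

t=0: π = [0.1250, 0.2500, 0.6250], E[r] = 1.5000, γ^t·E[r] = 1.500000, running G = 1.500000
t=1: π = [0.2656, 0.3750, 0.3594], E[r] = 1.7500, γ^t·E[r] = 1.575000, running G = 3.075000
t=2: π = [0.2637, 0.3945, 0.3418], E[r] = 1.7891, γ^t·E[r] = 1.449141, running G = 4.524141
t=3: π = [0.2664, 0.3916, 0.3420], E[r] = 1.7832, γ^t·E[r] = 1.299955, running G = 5.824096
t=4: π = [0.2657, 0.3926, 0.3417], E[r] = 1.7853, γ^t·E[r] = 1.171321, running G = 6.995417
t=5: π = [0.2659, 0.3923, 0.3418], E[r] = 1.7847, γ^t·E[r] = 1.053829, running G = 8.049245
t=6: π = [0.2658, 0.3924, 0.3418], E[r] = 1.7849, γ^t·E[r] = 0.948544, running G = 8.997789
t=7: π = [0.2658, 0.3924, 0.3418], E[r] = 1.7848, γ^t·E[r] = 0.853663, running G = 9.851452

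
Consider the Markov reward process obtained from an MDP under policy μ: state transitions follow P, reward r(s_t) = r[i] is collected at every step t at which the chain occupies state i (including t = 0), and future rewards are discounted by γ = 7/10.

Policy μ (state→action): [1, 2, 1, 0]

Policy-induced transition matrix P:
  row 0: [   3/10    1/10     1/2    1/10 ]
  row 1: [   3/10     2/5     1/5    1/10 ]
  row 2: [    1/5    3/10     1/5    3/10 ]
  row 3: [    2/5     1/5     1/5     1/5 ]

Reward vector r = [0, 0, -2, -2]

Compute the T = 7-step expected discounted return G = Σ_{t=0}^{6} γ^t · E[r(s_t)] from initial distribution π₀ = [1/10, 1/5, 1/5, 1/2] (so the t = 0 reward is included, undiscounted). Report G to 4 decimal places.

G = -3.2470

t=0: π = [0.1000, 0.2000, 0.2000, 0.5000], E[r] = -1.4000, γ^t·E[r] = -1.400000, running G = -1.400000
t=1: π = [0.3300, 0.2500, 0.2300, 0.1900], E[r] = -0.8400, γ^t·E[r] = -0.588000, running G = -1.988000
t=2: π = [0.2960, 0.2400, 0.2990, 0.1650], E[r] = -0.9280, γ^t·E[r] = -0.454720, running G = -2.442720
t=3: π = [0.2866, 0.2483, 0.2888, 0.1763], E[r] = -0.9302, γ^t·E[r] = -0.319059, running G = -2.761779
t=4: π = [0.2888, 0.2499, 0.2860, 0.1754], E[r] = -0.9227, γ^t·E[r] = -0.221550, running G = -2.983328
t=5: π = [0.2889, 0.2497, 0.2866, 0.1747], E[r] = -0.9227, γ^t·E[r] = -0.155082, running G = -3.138410
t=6: π = [0.2888, 0.2497, 0.2867, 0.1748], E[r] = -0.9230, γ^t·E[r] = -0.108586, running G = -3.246996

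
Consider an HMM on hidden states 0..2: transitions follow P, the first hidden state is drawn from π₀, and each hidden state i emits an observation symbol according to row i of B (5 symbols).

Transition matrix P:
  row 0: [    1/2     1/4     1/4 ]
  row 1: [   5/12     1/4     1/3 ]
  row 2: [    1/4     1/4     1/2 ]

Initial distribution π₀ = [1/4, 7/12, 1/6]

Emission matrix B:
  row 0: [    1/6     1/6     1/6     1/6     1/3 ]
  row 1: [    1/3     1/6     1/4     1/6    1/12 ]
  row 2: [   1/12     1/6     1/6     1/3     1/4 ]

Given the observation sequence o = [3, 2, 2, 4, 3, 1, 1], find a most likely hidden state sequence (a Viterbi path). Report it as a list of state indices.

path = [1, 2, 2, 2, 2, 2, 2]

t=0: δ = [4.167e-02, 9.722e-02, 5.556e-02]  (obs o_0=3)
t=1: δ = [6.752e-03, 6.076e-03, 5.401e-03]  ψ = [1, 1, 1]  (obs o_1=2)
t=2: δ = [5.626e-04, 4.220e-04, 4.501e-04]  ψ = [0, 0, 2]  (obs o_2=2)
t=3: δ = [9.377e-05, 1.172e-05, 5.626e-05]  ψ = [0, 0, 2]  (obs o_3=4)
t=4: δ = [7.814e-06, 3.907e-06, 9.377e-06]  ψ = [0, 0, 2]  (obs o_4=3)
t=5: δ = [6.512e-07, 3.907e-07, 7.814e-07]  ψ = [0, 2, 2]  (obs o_5=1)
t=6: δ = [5.427e-08, 3.256e-08, 6.512e-08]  ψ = [0, 2, 2]  (obs o_6=1)
backtrack: best end state = 2; path = [1, 2, 2, 2, 2, 2, 2]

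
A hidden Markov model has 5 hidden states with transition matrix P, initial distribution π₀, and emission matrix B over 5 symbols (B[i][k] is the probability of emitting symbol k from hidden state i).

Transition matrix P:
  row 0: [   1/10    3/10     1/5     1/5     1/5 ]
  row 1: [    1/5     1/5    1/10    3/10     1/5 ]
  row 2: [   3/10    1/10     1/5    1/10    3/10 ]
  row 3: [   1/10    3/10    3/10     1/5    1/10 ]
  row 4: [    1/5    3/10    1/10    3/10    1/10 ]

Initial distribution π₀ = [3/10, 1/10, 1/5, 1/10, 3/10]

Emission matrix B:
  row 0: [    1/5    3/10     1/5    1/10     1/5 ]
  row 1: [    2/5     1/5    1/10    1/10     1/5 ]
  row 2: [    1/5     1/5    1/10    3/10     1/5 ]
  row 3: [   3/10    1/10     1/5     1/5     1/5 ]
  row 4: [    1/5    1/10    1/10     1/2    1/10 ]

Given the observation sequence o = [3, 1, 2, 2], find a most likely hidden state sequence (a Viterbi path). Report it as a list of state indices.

t=0: δ = [3.000e-02, 1.000e-02, 6.000e-02, 2.000e-02, 1.500e-01]  (obs o_0=3)
t=1: δ = [9.000e-03, 9.000e-03, 3.000e-03, 4.500e-03, 1.800e-03]  ψ = [4, 4, 4, 4, 2]  (obs o_1=1)
t=2: δ = [3.600e-04, 2.700e-04, 1.800e-04, 5.400e-04, 1.800e-04]  ψ = [1, 0, 0, 1, 0]  (obs o_2=2)
t=3: δ = [1.080e-05, 1.620e-05, 1.620e-05, 2.160e-05, 7.200e-06]  ψ = [1, 3, 3, 3, 0]  (obs o_3=2)
backtrack: best end state = 3; path = [4, 1, 3, 3]

path = [4, 1, 3, 3]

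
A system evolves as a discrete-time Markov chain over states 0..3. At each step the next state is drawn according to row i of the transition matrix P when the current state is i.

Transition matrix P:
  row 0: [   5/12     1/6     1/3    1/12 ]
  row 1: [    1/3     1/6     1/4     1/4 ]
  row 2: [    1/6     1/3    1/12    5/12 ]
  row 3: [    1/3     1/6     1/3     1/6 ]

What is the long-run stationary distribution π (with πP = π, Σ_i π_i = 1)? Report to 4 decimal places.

Balance equations π_j = Σ_i π_i·P[i][j]:
  π_0 = 5/12·π_0 + 1/3·π_1 + 1/6·π_2 + 1/3·π_3
  π_1 = 1/6·π_0 + 1/6·π_1 + 1/3·π_2 + 1/6·π_3
  π_2 = 1/3·π_0 + 1/4·π_1 + 1/12·π_2 + 1/3·π_3
  normalize: π_0 + π_1 + π_2 + π_3 = 1
Solving the linear system gives exactly π = [318/1001, 19/91, 23/91, 17/77].

π = [0.3177, 0.2088, 0.2527, 0.2208]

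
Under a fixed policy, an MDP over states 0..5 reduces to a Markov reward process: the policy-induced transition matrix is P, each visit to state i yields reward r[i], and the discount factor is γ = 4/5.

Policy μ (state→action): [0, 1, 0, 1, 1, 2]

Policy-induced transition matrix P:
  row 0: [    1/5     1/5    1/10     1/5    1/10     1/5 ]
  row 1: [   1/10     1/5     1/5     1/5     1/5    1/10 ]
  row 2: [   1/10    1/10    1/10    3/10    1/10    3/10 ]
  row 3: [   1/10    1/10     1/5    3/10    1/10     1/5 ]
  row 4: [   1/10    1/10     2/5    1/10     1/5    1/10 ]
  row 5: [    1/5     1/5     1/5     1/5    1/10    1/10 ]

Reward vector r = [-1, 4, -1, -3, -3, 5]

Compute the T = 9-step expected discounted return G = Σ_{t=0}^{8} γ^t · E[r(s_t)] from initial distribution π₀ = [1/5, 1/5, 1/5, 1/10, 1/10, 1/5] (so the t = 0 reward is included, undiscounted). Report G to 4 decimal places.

G = 1.0430

t=0: π = [0.2000, 0.2000, 0.2000, 0.1000, 0.1000, 0.2000], E[r] = 0.8000, γ^t·E[r] = 0.800000, running G = 0.800000
t=1: π = [0.1400, 0.1600, 0.1800, 0.2200, 0.1300, 0.1700], E[r] = 0.1200, γ^t·E[r] = 0.096000, running G = 0.896000
t=2: π = [0.1310, 0.1470, 0.1940, 0.2270, 0.1290, 0.1720], E[r] = 0.0550, γ^t·E[r] = 0.035200, running G = 0.931200
t=3: π = [0.1303, 0.1450, 0.1933, 0.2292, 0.1276, 0.1746], E[r] = 0.0590, γ^t·E[r] = 0.030208, running G = 0.961408
t=4: π = [0.1305, 0.1450, 0.1932, 0.2295, 0.1273, 0.1746], E[r] = 0.0591, γ^t·E[r] = 0.024211, running G = 0.985619
t=5: π = [0.1305, 0.1450, 0.1931, 0.2295, 0.1272, 0.1746], E[r] = 0.0593, γ^t·E[r] = 0.019430, running G = 1.005050
t=6: π = [0.1305, 0.1450, 0.1931, 0.2295, 0.1272, 0.1746], E[r] = 0.0593, γ^t·E[r] = 0.015540, running G = 1.020590
t=7: π = [0.1305, 0.1450, 0.1931, 0.2295, 0.1272, 0.1746], E[r] = 0.0593, γ^t·E[r] = 0.012432, running G = 1.033023
t=8: π = [0.1305, 0.1450, 0.1931, 0.2295, 0.1272, 0.1746], E[r] = 0.0593, γ^t·E[r] = 0.009946, running G = 1.042968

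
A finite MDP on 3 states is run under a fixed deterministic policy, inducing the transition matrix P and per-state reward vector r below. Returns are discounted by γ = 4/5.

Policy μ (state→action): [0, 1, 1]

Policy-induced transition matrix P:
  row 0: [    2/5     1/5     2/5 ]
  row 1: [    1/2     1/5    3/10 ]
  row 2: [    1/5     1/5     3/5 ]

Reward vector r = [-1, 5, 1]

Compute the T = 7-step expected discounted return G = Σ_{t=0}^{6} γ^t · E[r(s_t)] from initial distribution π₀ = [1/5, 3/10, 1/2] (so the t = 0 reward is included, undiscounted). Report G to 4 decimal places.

t=0: π = [0.2000, 0.3000, 0.5000], E[r] = 1.8000, γ^t·E[r] = 1.800000, running G = 1.800000
t=1: π = [0.3300, 0.2000, 0.4700], E[r] = 1.1400, γ^t·E[r] = 0.912000, running G = 2.712000
t=2: π = [0.3260, 0.2000, 0.4740], E[r] = 1.1480, γ^t·E[r] = 0.734720, running G = 3.446720
t=3: π = [0.3252, 0.2000, 0.4748], E[r] = 1.1496, γ^t·E[r] = 0.588595, running G = 4.035315
t=4: π = [0.3250, 0.2000, 0.4750], E[r] = 1.1499, γ^t·E[r] = 0.471007, running G = 4.506322
t=5: π = [0.3250, 0.2000, 0.4750], E[r] = 1.1500, γ^t·E[r] = 0.376827, running G = 4.883149
t=6: π = [0.3250, 0.2000, 0.4750], E[r] = 1.1500, γ^t·E[r] = 0.301465, running G = 5.184614

G = 5.1846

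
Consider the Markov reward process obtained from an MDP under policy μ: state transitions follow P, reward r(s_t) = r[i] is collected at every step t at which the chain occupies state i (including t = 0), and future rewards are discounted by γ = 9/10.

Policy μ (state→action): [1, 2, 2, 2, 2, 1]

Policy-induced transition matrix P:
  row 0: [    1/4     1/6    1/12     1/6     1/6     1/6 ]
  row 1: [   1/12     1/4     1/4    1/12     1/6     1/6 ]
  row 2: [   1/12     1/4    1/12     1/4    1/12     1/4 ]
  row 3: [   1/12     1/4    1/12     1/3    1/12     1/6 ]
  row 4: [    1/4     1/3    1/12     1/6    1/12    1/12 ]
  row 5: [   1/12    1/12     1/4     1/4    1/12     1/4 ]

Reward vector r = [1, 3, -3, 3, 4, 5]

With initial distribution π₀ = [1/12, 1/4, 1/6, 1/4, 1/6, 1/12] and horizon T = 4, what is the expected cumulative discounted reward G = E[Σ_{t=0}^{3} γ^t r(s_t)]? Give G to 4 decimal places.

t=0: π = [0.0833, 0.2500, 0.1667, 0.2500, 0.1667, 0.0833], E[r] = 2.1667, γ^t·E[r] = 2.166667, running G = 2.166667
t=1: π = [0.1250, 0.2431, 0.1389, 0.2083, 0.1111, 0.1736], E[r] = 2.3750, γ^t·E[r] = 2.137500, running G = 4.304167
t=2: π = [0.1227, 0.2199, 0.1528, 0.2072, 0.1140, 0.1834], E[r] = 2.3189, γ^t·E[r] = 1.878281, running G = 6.182448
t=3: π = [0.1228, 0.2187, 0.1506, 0.2109, 0.1119, 0.1852], E[r] = 2.3333, γ^t·E[r] = 1.701000, running G = 7.883448

G = 7.8834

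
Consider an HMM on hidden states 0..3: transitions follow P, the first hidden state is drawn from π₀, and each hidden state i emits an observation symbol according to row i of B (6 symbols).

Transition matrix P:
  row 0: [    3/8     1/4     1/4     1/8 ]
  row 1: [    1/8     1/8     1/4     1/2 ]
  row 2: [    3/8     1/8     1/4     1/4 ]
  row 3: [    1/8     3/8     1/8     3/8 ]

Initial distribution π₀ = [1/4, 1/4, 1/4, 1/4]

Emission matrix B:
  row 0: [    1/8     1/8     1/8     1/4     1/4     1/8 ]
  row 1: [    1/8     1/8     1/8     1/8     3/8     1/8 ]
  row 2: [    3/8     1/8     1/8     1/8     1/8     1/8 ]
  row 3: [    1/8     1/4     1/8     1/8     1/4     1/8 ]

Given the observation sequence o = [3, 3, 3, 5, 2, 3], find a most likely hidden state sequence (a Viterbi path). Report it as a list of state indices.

t=0: δ = [6.250e-02, 3.125e-02, 3.125e-02, 3.125e-02]  (obs o_0=3)
t=1: δ = [5.859e-03, 1.953e-03, 1.953e-03, 1.953e-03]  ψ = [0, 0, 0, 1]  (obs o_1=3)
t=2: δ = [5.493e-04, 1.831e-04, 1.831e-04, 1.221e-04]  ψ = [0, 0, 0, 1]  (obs o_2=3)
t=3: δ = [2.575e-05, 1.717e-05, 1.717e-05, 1.144e-05]  ψ = [0, 0, 0, 1]  (obs o_3=5)
t=4: δ = [1.207e-06, 8.047e-07, 8.047e-07, 1.073e-06]  ψ = [0, 0, 0, 1]  (obs o_4=2)
t=5: δ = [1.132e-07, 5.029e-08, 3.772e-08, 5.029e-08]  ψ = [0, 3, 0, 1]  (obs o_5=3)
backtrack: best end state = 0; path = [0, 0, 0, 0, 0, 0]

path = [0, 0, 0, 0, 0, 0]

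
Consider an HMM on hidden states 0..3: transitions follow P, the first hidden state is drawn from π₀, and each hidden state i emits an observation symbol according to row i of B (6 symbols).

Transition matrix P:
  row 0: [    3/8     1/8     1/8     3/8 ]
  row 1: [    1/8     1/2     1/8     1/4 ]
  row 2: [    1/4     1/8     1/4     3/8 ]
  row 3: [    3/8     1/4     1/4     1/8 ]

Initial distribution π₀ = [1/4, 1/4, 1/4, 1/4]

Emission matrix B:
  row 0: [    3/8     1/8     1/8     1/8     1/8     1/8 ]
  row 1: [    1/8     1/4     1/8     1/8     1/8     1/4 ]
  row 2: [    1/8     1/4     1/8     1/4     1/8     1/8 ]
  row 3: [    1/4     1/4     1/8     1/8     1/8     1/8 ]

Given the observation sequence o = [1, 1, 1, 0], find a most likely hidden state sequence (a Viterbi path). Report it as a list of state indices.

t=0: δ = [3.125e-02, 6.250e-02, 6.250e-02, 6.250e-02]  (obs o_0=1)
t=1: δ = [2.930e-03, 7.812e-03, 3.906e-03, 5.859e-03]  ψ = [3, 1, 2, 2]  (obs o_1=1)
t=2: δ = [2.747e-04, 9.766e-04, 3.662e-04, 4.883e-04]  ψ = [3, 1, 3, 1]  (obs o_2=1)
t=3: δ = [6.866e-05, 6.104e-05, 1.526e-05, 6.104e-05]  ψ = [3, 1, 1, 1]  (obs o_3=0)
backtrack: best end state = 0; path = [1, 1, 3, 0]

path = [1, 1, 3, 0]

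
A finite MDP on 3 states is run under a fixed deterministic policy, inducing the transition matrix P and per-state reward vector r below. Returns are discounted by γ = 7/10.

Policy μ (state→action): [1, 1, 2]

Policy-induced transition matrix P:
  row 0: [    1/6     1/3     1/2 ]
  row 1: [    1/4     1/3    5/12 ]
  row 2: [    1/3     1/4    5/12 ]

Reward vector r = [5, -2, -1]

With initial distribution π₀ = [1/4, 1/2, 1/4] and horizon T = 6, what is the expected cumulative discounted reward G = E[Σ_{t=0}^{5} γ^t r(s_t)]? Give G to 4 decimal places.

t=0: π = [0.2500, 0.5000, 0.2500], E[r] = 0.0000, γ^t·E[r] = 0.000000, running G = 0.000000
t=1: π = [0.2500, 0.3125, 0.4375], E[r] = 0.1875, γ^t·E[r] = 0.131250, running G = 0.131250
t=2: π = [0.2656, 0.2969, 0.4375], E[r] = 0.2969, γ^t·E[r] = 0.145469, running G = 0.276719
t=3: π = [0.2643, 0.2969, 0.4388], E[r] = 0.2891, γ^t·E[r] = 0.099148, running G = 0.375867
t=4: π = [0.2645, 0.2968, 0.4387], E[r] = 0.2905, γ^t·E[r] = 0.069743, running G = 0.445610
t=5: π = [0.2645, 0.2968, 0.4387], E[r] = 0.2903, γ^t·E[r] = 0.048791, running G = 0.494401

G = 0.4944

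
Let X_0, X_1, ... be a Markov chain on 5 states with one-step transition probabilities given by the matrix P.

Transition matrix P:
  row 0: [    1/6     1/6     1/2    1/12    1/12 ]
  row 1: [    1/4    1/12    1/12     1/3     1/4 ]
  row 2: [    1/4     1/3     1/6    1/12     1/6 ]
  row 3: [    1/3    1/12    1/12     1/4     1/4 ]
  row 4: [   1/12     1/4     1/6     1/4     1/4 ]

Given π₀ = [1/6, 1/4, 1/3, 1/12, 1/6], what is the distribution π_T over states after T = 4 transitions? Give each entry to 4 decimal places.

π = [0.2155, 0.1858, 0.2068, 0.1951, 0.1968]

t=0: π = [0.1667, 0.2500, 0.3333, 0.0833, 0.1667]
t=1: π = [0.2153, 0.2083, 0.1944, 0.1875, 0.1944]
t=2: π = [0.2153, 0.1823, 0.2054, 0.1991, 0.1979]
t=3: π = [0.2157, 0.1856, 0.2066, 0.1951, 0.1970]
t=4: π = [0.2155, 0.1858, 0.2068, 0.1951, 0.1968]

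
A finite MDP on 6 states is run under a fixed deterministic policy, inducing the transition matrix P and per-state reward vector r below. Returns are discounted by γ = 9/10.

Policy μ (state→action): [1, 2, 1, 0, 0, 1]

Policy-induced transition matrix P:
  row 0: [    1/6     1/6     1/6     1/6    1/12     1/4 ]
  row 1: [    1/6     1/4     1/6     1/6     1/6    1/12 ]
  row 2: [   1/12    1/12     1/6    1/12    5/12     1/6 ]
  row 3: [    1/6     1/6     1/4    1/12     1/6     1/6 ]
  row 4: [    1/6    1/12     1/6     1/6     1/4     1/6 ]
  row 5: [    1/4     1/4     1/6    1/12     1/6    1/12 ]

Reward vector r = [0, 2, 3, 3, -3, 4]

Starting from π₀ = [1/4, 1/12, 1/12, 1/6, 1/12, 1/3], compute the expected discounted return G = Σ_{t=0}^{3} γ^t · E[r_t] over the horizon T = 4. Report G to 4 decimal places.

G = 5.1049

t=0: π = [0.2500, 0.0833, 0.0833, 0.1667, 0.0833, 0.3333], E[r] = 2.0000, γ^t·E[r] = 2.000000, running G = 2.000000
t=1: π = [0.1875, 0.1875, 0.1806, 0.1181, 0.1736, 0.1528], E[r] = 1.3611, γ^t·E[r] = 1.225000, running G = 3.225000
t=2: π = [0.1644, 0.1655, 0.1765, 0.1291, 0.2106, 0.1539], E[r] = 1.2315, γ^t·E[r] = 0.997500, running G = 4.222500
t=3: π = [0.1648, 0.1610, 0.1774, 0.1284, 0.2147, 0.1537], E[r] = 1.2105, γ^t·E[r] = 0.882422, running G = 5.104922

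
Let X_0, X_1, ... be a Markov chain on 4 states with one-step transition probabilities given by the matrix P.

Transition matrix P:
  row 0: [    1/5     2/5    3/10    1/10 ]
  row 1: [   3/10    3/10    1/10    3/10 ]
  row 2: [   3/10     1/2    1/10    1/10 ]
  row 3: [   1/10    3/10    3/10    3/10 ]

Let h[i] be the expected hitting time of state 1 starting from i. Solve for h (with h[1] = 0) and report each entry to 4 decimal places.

First-step conditioning: h[1] = 0; for i ≠ 1, h[i] = 1 + Σ_k P[i][k]·h[k].
  h[0] = 1 + 1/5·h[0] + 3/10·h[2] + 1/10·h[3]
  h[2] = 1 + 3/10·h[0] + 1/10·h[2] + 1/10·h[3]
  h[3] = 1 + 1/10·h[0] + 3/10·h[2] + 3/10·h[3]
Solving the 3×3 linear system over states ≠ 1 gives exactly h = [80/33, 0, 20/9, 30/11] (h[1] = 0 is the target).

h = [2.4242, 0.0000, 2.2222, 2.7273]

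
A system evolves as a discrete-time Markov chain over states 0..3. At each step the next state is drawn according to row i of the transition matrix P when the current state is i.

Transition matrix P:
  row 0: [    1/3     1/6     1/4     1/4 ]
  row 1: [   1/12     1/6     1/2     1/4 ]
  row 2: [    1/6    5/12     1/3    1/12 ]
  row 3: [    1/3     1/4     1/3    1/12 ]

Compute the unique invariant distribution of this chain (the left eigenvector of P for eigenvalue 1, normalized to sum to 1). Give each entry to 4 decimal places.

Balance equations π_j = Σ_i π_i·P[i][j]:
  π_0 = 1/3·π_0 + 1/12·π_1 + 1/6·π_2 + 1/3·π_3
  π_1 = 1/6·π_0 + 1/6·π_1 + 5/12·π_2 + 1/4·π_3
  π_2 = 1/4·π_0 + 1/2·π_1 + 1/3·π_2 + 1/3·π_3
  normalize: π_0 + π_1 + π_2 + π_3 = 1
Solving the linear system gives exactly π = [15/73, 79/292, 211/584, 95/584].

π = [0.2055, 0.2705, 0.3613, 0.1627]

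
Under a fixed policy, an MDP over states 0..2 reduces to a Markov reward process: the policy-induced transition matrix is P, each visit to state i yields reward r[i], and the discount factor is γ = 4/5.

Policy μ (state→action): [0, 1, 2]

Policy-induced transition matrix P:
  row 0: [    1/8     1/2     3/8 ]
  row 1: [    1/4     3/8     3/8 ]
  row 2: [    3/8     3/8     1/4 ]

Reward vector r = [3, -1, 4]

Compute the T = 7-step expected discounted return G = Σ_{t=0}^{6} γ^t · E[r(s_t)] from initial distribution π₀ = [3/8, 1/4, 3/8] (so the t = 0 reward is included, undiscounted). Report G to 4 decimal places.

G = 7.3561

t=0: π = [0.3750, 0.2500, 0.3750], E[r] = 2.3750, γ^t·E[r] = 2.375000, running G = 2.375000
t=1: π = [0.2500, 0.4219, 0.3281], E[r] = 1.6406, γ^t·E[r] = 1.312500, running G = 3.687500
t=2: π = [0.2598, 0.4063, 0.3340], E[r] = 1.7090, γ^t·E[r] = 1.093750, running G = 4.781250
t=3: π = [0.2593, 0.4075, 0.3333], E[r] = 1.7034, γ^t·E[r] = 0.872125, running G = 5.653375
t=4: π = [0.2592, 0.4074, 0.3333], E[r] = 1.7037, γ^t·E[r] = 0.697838, running G = 6.351213
t=5: π = [0.2593, 0.4074, 0.3333], E[r] = 1.7037, γ^t·E[r] = 0.558271, running G = 6.909484
t=6: π = [0.2593, 0.4074, 0.3333], E[r] = 1.7037, γ^t·E[r] = 0.446615, running G = 7.356099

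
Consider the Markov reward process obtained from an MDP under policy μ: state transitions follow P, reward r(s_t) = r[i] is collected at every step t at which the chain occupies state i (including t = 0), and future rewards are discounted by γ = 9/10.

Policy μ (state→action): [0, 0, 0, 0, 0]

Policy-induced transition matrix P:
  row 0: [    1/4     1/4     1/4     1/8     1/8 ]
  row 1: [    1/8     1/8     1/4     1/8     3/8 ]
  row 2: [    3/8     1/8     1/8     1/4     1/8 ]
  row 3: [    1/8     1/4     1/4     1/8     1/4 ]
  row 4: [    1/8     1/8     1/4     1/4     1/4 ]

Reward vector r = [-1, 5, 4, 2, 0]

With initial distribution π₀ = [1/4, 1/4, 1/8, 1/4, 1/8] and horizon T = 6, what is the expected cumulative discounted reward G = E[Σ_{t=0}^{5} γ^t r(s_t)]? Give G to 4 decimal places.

t=0: π = [0.2500, 0.2500, 0.1250, 0.2500, 0.1250], E[r] = 2.0000, γ^t·E[r] = 2.000000, running G = 2.000000
t=1: π = [0.1875, 0.1875, 0.2344, 0.1563, 0.2344], E[r] = 2.0000, γ^t·E[r] = 1.800000, running G = 3.800000
t=2: π = [0.2070, 0.1680, 0.2207, 0.1836, 0.2207], E[r] = 1.8828, γ^t·E[r] = 1.525078, running G = 5.325078
t=3: π = [0.2061, 0.1738, 0.2224, 0.1802, 0.2175], E[r] = 1.9131, γ^t·E[r] = 1.394640, running G = 6.719718
t=4: π = [0.2064, 0.1733, 0.2222, 0.1800, 0.2182], E[r] = 1.9088, γ^t·E[r] = 1.252373, running G = 7.972090
t=5: π = [0.2063, 0.1733, 0.2222, 0.1800, 0.2181], E[r] = 1.9091, γ^t·E[r] = 1.127315, running G = 9.099406

G = 9.0994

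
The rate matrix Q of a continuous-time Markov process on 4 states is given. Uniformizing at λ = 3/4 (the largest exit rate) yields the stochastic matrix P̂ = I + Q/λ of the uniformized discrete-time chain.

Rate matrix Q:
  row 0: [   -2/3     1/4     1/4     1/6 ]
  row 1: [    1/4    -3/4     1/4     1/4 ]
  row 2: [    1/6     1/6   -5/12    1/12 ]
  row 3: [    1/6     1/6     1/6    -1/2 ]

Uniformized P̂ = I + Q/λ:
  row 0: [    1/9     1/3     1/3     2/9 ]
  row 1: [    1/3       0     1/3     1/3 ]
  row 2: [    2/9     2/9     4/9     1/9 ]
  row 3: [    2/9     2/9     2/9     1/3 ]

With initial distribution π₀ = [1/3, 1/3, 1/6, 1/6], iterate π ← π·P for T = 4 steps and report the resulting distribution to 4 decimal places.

t=0: π = [0.3333, 0.3333, 0.1667, 0.1667]
t=1: π = [0.2222, 0.1852, 0.3333, 0.2593]
t=2: π = [0.2181, 0.2058, 0.3416, 0.2346]
t=3: π = [0.2209, 0.2007, 0.3452, 0.2332]
t=4: π = [0.2200, 0.2022, 0.3458, 0.2321]

π = [0.2200, 0.2022, 0.3458, 0.2321]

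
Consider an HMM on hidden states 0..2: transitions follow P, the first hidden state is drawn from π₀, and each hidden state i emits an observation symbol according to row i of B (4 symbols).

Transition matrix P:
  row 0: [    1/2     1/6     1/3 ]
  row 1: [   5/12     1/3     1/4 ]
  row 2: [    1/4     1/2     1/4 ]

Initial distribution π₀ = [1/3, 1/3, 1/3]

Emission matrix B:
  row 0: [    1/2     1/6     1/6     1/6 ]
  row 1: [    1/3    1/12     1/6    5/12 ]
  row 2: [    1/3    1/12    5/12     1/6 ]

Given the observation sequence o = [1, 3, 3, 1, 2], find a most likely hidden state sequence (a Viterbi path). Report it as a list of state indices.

t=0: δ = [5.556e-02, 2.778e-02, 2.778e-02]  (obs o_0=1)
t=1: δ = [4.630e-03, 5.787e-03, 3.086e-03]  ψ = [0, 2, 0]  (obs o_1=3)
t=2: δ = [4.019e-04, 8.038e-04, 2.572e-04]  ψ = [1, 1, 0]  (obs o_2=3)
t=3: δ = [5.582e-05, 2.233e-05, 1.674e-05]  ψ = [1, 1, 1]  (obs o_3=1)
t=4: δ = [4.651e-06, 1.550e-06, 7.752e-06]  ψ = [0, 0, 0]  (obs o_4=2)
backtrack: best end state = 2; path = [2, 1, 1, 0, 2]

path = [2, 1, 1, 0, 2]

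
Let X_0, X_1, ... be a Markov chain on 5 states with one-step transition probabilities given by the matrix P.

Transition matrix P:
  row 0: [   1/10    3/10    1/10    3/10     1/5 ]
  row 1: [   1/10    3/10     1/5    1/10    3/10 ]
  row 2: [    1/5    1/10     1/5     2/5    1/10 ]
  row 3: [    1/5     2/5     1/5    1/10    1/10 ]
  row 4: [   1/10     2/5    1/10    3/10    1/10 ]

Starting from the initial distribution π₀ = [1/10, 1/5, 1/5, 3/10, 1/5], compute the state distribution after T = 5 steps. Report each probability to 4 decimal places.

t=0: π = [0.1000, 0.2000, 0.2000, 0.3000, 0.2000]
t=1: π = [0.1500, 0.3100, 0.1700, 0.2200, 0.1500]
t=2: π = [0.1390, 0.3030, 0.1700, 0.2110, 0.1770]
t=3: π = [0.1381, 0.3048, 0.1684, 0.2142, 0.1745]
t=4: π = [0.1383, 0.3052, 0.1687, 0.2130, 0.1748]
t=5: π = [0.1382, 0.3050, 0.1687, 0.2132, 0.1749]

π = [0.1382, 0.3050, 0.1687, 0.2132, 0.1749]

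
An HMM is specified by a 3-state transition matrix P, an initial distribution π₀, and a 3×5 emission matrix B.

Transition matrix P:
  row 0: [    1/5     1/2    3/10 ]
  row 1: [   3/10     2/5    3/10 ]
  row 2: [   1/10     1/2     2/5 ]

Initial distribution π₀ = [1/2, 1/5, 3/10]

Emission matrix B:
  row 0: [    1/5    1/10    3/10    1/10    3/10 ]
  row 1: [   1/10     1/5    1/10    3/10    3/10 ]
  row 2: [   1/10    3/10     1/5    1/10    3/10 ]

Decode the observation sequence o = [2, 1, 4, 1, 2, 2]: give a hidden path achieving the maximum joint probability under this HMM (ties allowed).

t=0: δ = [1.500e-01, 2.000e-02, 6.000e-02]  (obs o_0=2)
t=1: δ = [3.000e-03, 1.500e-02, 1.350e-02]  ψ = [0, 0, 0]  (obs o_1=1)
t=2: δ = [1.350e-03, 2.025e-03, 1.620e-03]  ψ = [1, 2, 2]  (obs o_2=4)
t=3: δ = [6.075e-05, 1.620e-04, 1.944e-04]  ψ = [1, 1, 2]  (obs o_3=1)
t=4: δ = [1.458e-05, 9.720e-06, 1.555e-05]  ψ = [1, 2, 2]  (obs o_4=2)
t=5: δ = [8.748e-07, 7.776e-07, 1.244e-06]  ψ = [0, 2, 2]  (obs o_5=2)
backtrack: best end state = 2; path = [0, 2, 2, 2, 2, 2]

path = [0, 2, 2, 2, 2, 2]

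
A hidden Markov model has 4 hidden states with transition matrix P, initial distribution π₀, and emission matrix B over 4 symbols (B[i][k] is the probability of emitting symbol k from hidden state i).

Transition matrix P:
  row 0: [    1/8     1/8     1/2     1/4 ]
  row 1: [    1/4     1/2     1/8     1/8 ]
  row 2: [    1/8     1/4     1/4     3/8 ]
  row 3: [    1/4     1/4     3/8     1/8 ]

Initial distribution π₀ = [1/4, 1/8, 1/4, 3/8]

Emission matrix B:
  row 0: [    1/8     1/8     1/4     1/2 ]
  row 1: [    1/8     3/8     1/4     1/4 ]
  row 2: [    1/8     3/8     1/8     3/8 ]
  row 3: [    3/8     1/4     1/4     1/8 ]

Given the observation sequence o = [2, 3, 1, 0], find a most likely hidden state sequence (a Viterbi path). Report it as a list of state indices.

t=0: δ = [6.250e-02, 3.125e-02, 3.125e-02, 9.375e-02]  (obs o_0=2)
t=1: δ = [1.172e-02, 5.859e-03, 1.318e-02, 1.953e-03]  ψ = [3, 3, 3, 0]  (obs o_1=3)
t=2: δ = [2.060e-04, 1.236e-03, 2.197e-03, 1.236e-03]  ψ = [2, 2, 0, 2]  (obs o_2=1)
t=3: δ = [3.862e-05, 7.725e-05, 6.866e-05, 3.090e-04]  ψ = [1, 1, 2, 2]  (obs o_3=0)
backtrack: best end state = 3; path = [3, 0, 2, 3]

path = [3, 0, 2, 3]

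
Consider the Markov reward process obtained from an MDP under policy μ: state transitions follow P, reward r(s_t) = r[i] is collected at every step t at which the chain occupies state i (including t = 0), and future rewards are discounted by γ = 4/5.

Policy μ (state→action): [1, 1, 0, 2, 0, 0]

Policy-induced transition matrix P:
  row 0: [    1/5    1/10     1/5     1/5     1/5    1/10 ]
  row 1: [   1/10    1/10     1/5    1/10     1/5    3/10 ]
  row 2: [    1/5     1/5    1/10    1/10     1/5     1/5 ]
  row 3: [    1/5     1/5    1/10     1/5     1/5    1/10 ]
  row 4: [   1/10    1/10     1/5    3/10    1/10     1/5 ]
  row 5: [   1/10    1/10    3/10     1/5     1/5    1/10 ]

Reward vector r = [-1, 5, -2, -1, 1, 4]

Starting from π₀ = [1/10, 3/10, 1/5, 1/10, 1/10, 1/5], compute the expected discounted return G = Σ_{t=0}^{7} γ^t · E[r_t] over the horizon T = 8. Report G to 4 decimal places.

G = 4.4680

t=0: π = [0.1000, 0.3000, 0.2000, 0.1000, 0.1000, 0.2000], E[r] = 1.8000, γ^t·E[r] = 1.800000, running G = 1.800000
t=1: π = [0.1400, 0.1300, 0.1900, 0.1600, 0.1900, 0.1900], E[r] = 0.9200, γ^t·E[r] = 0.736000, running G = 2.536000
t=2: π = [0.1490, 0.1350, 0.1840, 0.1870, 0.1810, 0.1640], E[r] = 0.8080, γ^t·E[r] = 0.517120, running G = 3.053120
t=3: π = [0.1520, 0.1371, 0.1793, 0.1862, 0.1819, 0.1635], E[r] = 0.8246, γ^t·E[r] = 0.422195, running G = 3.475315
t=4: π = [0.1518, 0.1366, 0.1798, 0.1866, 0.1818, 0.1635], E[r] = 0.8208, γ^t·E[r] = 0.336208, running G = 3.811523
t=5: π = [0.1518, 0.1366, 0.1797, 0.1865, 0.1818, 0.1635], E[r] = 0.8211, γ^t·E[r] = 0.269053, running G = 4.080576
t=6: π = [0.1518, 0.1366, 0.1797, 0.1865, 0.1818, 0.1635], E[r] = 0.8211, γ^t·E[r] = 0.215241, running G = 4.295817
t=7: π = [0.1518, 0.1366, 0.1797, 0.1865, 0.1818, 0.1635], E[r] = 0.8211, γ^t·E[r] = 0.172191, running G = 4.468008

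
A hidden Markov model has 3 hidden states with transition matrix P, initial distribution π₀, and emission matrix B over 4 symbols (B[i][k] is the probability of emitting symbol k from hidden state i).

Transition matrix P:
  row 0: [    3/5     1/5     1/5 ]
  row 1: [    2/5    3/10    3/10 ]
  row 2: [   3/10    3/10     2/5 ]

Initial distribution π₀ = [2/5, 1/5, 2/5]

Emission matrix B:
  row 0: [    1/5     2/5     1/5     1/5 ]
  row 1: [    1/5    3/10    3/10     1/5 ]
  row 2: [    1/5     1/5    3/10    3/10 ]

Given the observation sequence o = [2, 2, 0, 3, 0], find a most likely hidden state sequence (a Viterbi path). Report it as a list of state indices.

t=0: δ = [8.000e-02, 6.000e-02, 1.200e-01]  (obs o_0=2)
t=1: δ = [9.600e-03, 1.080e-02, 1.440e-02]  ψ = [0, 2, 2]  (obs o_1=2)
t=2: δ = [1.152e-03, 8.640e-04, 1.152e-03]  ψ = [0, 2, 2]  (obs o_2=0)
t=3: δ = [1.382e-04, 6.912e-05, 1.382e-04]  ψ = [0, 2, 2]  (obs o_3=3)
t=4: δ = [1.659e-05, 8.294e-06, 1.106e-05]  ψ = [0, 2, 2]  (obs o_4=0)
backtrack: best end state = 0; path = [0, 0, 0, 0, 0]

path = [0, 0, 0, 0, 0]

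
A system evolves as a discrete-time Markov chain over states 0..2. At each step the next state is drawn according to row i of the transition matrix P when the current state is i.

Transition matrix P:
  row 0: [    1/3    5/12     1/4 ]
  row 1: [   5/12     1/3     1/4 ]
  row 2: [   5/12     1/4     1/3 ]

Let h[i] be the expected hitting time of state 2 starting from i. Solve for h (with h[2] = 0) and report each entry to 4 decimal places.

First-step conditioning: h[2] = 0; for i ≠ 2, h[i] = 1 + Σ_k P[i][k]·h[k].
  h[0] = 1 + 1/3·h[0] + 5/12·h[1]
  h[1] = 1 + 5/12·h[0] + 1/3·h[1]
Solving the 2×2 linear system over states ≠ 2 gives exactly h = [4, 4, 0] (h[2] = 0 is the target).

h = [4.0000, 4.0000, 0.0000]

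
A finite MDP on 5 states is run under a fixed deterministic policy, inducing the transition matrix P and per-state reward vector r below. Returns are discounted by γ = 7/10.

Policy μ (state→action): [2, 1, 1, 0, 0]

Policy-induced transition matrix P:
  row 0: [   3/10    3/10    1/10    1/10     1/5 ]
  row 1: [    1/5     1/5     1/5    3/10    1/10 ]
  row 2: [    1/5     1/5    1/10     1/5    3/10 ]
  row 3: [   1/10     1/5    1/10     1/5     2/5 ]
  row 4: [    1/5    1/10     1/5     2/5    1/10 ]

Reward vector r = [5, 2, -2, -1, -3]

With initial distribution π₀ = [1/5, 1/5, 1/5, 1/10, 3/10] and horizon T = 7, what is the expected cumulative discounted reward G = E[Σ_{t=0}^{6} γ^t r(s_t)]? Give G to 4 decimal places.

G = 0.4557

t=0: π = [0.2000, 0.2000, 0.2000, 0.1000, 0.3000], E[r] = 0.0000, γ^t·E[r] = 0.000000, running G = 0.000000
t=1: π = [0.2100, 0.1900, 0.1500, 0.2600, 0.1900], E[r] = 0.3000, γ^t·E[r] = 0.210000, running G = 0.210000
t=2: π = [0.1950, 0.2020, 0.1380, 0.2360, 0.2290], E[r] = 0.1800, γ^t·E[r] = 0.088200, running G = 0.298200
t=3: π = [0.1959, 0.1966, 0.1431, 0.2465, 0.2179], E[r] = 0.1863, γ^t·E[r] = 0.063901, running G = 0.362101
t=4: π = [0.1949, 0.1978, 0.1415, 0.2437, 0.2222], E[r] = 0.1773, γ^t·E[r] = 0.042563, running G = 0.404663
t=5: π = [0.1951, 0.1973, 0.1420, 0.2447, 0.2209], E[r] = 0.1789, γ^t·E[r] = 0.030060, running G = 0.434723
t=6: π = [0.1950, 0.1974, 0.1418, 0.2444, 0.2213], E[r] = 0.1781, γ^t·E[r] = 0.020948, running G = 0.455671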